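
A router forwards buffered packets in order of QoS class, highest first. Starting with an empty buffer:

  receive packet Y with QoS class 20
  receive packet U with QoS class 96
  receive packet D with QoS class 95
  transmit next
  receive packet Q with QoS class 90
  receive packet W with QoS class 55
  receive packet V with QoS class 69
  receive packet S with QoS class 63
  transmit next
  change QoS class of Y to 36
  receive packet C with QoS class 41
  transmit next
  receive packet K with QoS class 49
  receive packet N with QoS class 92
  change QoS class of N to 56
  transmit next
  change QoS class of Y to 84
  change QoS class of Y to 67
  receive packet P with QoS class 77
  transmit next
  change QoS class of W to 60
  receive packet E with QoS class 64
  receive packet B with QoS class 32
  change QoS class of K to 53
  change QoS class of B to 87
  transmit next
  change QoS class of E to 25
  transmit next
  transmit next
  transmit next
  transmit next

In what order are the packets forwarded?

add Y (QoS class 20) → {Y:20}
add U (QoS class 96) → {U:96, Y:20}
add D (QoS class 95) → {U:96, D:95, Y:20}
transmit next → U; now {D:95, Y:20}
add Q (QoS class 90) → {D:95, Q:90, Y:20}
add W (QoS class 55) → {D:95, Q:90, W:55, Y:20}
add V (QoS class 69) → {D:95, Q:90, V:69, W:55, Y:20}
add S (QoS class 63) → {D:95, Q:90, V:69, S:63, W:55, Y:20}
transmit next → D; now {Q:90, V:69, S:63, W:55, Y:20}
update Y to QoS class 36 → {Q:90, V:69, S:63, W:55, Y:36}
add C (QoS class 41) → {Q:90, V:69, S:63, W:55, C:41, Y:36}
transmit next → Q; now {V:69, S:63, W:55, C:41, Y:36}
add K (QoS class 49) → {V:69, S:63, W:55, K:49, C:41, Y:36}
add N (QoS class 92) → {N:92, V:69, S:63, W:55, K:49, C:41, Y:36}
update N to QoS class 56 → {V:69, S:63, N:56, W:55, K:49, C:41, Y:36}
transmit next → V; now {S:63, N:56, W:55, K:49, C:41, Y:36}
update Y to QoS class 84 → {Y:84, S:63, N:56, W:55, K:49, C:41}
update Y to QoS class 67 → {Y:67, S:63, N:56, W:55, K:49, C:41}
add P (QoS class 77) → {P:77, Y:67, S:63, N:56, W:55, K:49, C:41}
transmit next → P; now {Y:67, S:63, N:56, W:55, K:49, C:41}
update W to QoS class 60 → {Y:67, S:63, W:60, N:56, K:49, C:41}
add E (QoS class 64) → {Y:67, E:64, S:63, W:60, N:56, K:49, C:41}
add B (QoS class 32) → {Y:67, E:64, S:63, W:60, N:56, K:49, C:41, B:32}
update K to QoS class 53 → {Y:67, E:64, S:63, W:60, N:56, K:53, C:41, B:32}
update B to QoS class 87 → {B:87, Y:67, E:64, S:63, W:60, N:56, K:53, C:41}
transmit next → B; now {Y:67, E:64, S:63, W:60, N:56, K:53, C:41}
update E to QoS class 25 → {Y:67, S:63, W:60, N:56, K:53, C:41, E:25}
transmit next → Y; now {S:63, W:60, N:56, K:53, C:41, E:25}
transmit next → S; now {W:60, N:56, K:53, C:41, E:25}
transmit next → W; now {N:56, K:53, C:41, E:25}
transmit next → N; now {K:53, C:41, E:25}

[U, D, Q, V, P, B, Y, S, W, N]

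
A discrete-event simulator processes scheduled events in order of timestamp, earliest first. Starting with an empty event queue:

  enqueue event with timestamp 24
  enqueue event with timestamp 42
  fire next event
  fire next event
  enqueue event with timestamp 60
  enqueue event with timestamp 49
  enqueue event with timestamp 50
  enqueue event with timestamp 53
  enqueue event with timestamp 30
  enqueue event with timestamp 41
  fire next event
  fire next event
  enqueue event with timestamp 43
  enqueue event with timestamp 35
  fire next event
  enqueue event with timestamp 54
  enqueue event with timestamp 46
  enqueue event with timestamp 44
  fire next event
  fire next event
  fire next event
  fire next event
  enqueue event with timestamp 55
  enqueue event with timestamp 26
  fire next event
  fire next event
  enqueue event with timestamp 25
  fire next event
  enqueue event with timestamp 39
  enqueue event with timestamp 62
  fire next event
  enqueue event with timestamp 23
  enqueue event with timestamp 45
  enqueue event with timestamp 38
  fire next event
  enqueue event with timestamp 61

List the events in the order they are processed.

insert 24 → {24}
insert 42 → {24, 42}
fire next event → 24; now {42}
fire next event → 42; now {}
insert 60 → {60}
insert 49 → {49, 60}
insert 50 → {49, 50, 60}
insert 53 → {49, 50, 53, 60}
insert 30 → {30, 49, 50, 53, 60}
insert 41 → {30, 41, 49, 50, 53, 60}
fire next event → 30; now {41, 49, 50, 53, 60}
fire next event → 41; now {49, 50, 53, 60}
insert 43 → {43, 49, 50, 53, 60}
insert 35 → {35, 43, 49, 50, 53, 60}
fire next event → 35; now {43, 49, 50, 53, 60}
insert 54 → {43, 49, 50, 53, 54, 60}
insert 46 → {43, 46, 49, 50, 53, 54, 60}
insert 44 → {43, 44, 46, 49, 50, 53, 54, 60}
fire next event → 43; now {44, 46, 49, 50, 53, 54, 60}
fire next event → 44; now {46, 49, 50, 53, 54, 60}
fire next event → 46; now {49, 50, 53, 54, 60}
fire next event → 49; now {50, 53, 54, 60}
insert 55 → {50, 53, 54, 55, 60}
insert 26 → {26, 50, 53, 54, 55, 60}
fire next event → 26; now {50, 53, 54, 55, 60}
fire next event → 50; now {53, 54, 55, 60}
insert 25 → {25, 53, 54, 55, 60}
fire next event → 25; now {53, 54, 55, 60}
insert 39 → {39, 53, 54, 55, 60}
insert 62 → {39, 53, 54, 55, 60, 62}
fire next event → 39; now {53, 54, 55, 60, 62}
insert 23 → {23, 53, 54, 55, 60, 62}
insert 45 → {23, 45, 53, 54, 55, 60, 62}
insert 38 → {23, 38, 45, 53, 54, 55, 60, 62}
fire next event → 23; now {38, 45, 53, 54, 55, 60, 62}
insert 61 → {38, 45, 53, 54, 55, 60, 61, 62}

24 → 42 → 30 → 41 → 35 → 43 → 44 → 46 → 49 → 26 → 50 → 25 → 39 → 23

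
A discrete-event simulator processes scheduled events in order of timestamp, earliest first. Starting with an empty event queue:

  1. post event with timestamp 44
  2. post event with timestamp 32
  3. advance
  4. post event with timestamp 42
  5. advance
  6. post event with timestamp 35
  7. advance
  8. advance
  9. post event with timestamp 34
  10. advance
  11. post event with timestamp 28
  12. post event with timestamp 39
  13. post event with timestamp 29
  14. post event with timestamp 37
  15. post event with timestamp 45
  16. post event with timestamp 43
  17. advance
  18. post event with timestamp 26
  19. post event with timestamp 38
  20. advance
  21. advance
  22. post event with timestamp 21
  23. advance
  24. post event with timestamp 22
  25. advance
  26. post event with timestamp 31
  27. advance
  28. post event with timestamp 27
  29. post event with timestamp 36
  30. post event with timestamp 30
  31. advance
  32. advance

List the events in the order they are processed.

insert 44 → {44}
insert 32 → {32, 44}
advance → 32; now {44}
insert 42 → {42, 44}
advance → 42; now {44}
insert 35 → {35, 44}
advance → 35; now {44}
advance → 44; now {}
insert 34 → {34}
advance → 34; now {}
insert 28 → {28}
insert 39 → {28, 39}
insert 29 → {28, 29, 39}
insert 37 → {28, 29, 37, 39}
insert 45 → {28, 29, 37, 39, 45}
insert 43 → {28, 29, 37, 39, 43, 45}
advance → 28; now {29, 37, 39, 43, 45}
insert 26 → {26, 29, 37, 39, 43, 45}
insert 38 → {26, 29, 37, 38, 39, 43, 45}
advance → 26; now {29, 37, 38, 39, 43, 45}
advance → 29; now {37, 38, 39, 43, 45}
insert 21 → {21, 37, 38, 39, 43, 45}
advance → 21; now {37, 38, 39, 43, 45}
insert 22 → {22, 37, 38, 39, 43, 45}
advance → 22; now {37, 38, 39, 43, 45}
insert 31 → {31, 37, 38, 39, 43, 45}
advance → 31; now {37, 38, 39, 43, 45}
insert 27 → {27, 37, 38, 39, 43, 45}
insert 36 → {27, 36, 37, 38, 39, 43, 45}
insert 30 → {27, 30, 36, 37, 38, 39, 43, 45}
advance → 27; now {30, 36, 37, 38, 39, 43, 45}
advance → 30; now {36, 37, 38, 39, 43, 45}

[32, 42, 35, 44, 34, 28, 26, 29, 21, 22, 31, 27, 30]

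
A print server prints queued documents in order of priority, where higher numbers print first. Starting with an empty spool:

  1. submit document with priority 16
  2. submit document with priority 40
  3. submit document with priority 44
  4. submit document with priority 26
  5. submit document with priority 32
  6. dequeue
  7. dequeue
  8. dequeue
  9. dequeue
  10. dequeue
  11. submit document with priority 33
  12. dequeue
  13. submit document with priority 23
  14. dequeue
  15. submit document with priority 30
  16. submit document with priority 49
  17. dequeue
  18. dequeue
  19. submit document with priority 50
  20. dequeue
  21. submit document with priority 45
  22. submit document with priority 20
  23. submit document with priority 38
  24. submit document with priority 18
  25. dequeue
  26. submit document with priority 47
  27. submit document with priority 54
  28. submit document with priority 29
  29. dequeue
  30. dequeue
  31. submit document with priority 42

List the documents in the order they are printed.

insert 16 → {16}
insert 40 → {40, 16}
insert 44 → {44, 40, 16}
insert 26 → {44, 40, 26, 16}
insert 32 → {44, 40, 32, 26, 16}
dequeue → 44; now {40, 32, 26, 16}
dequeue → 40; now {32, 26, 16}
dequeue → 32; now {26, 16}
dequeue → 26; now {16}
dequeue → 16; now {}
insert 33 → {33}
dequeue → 33; now {}
insert 23 → {23}
dequeue → 23; now {}
insert 30 → {30}
insert 49 → {49, 30}
dequeue → 49; now {30}
dequeue → 30; now {}
insert 50 → {50}
dequeue → 50; now {}
insert 45 → {45}
insert 20 → {45, 20}
insert 38 → {45, 38, 20}
insert 18 → {45, 38, 20, 18}
dequeue → 45; now {38, 20, 18}
insert 47 → {47, 38, 20, 18}
insert 54 → {54, 47, 38, 20, 18}
insert 29 → {54, 47, 38, 29, 20, 18}
dequeue → 54; now {47, 38, 29, 20, 18}
dequeue → 47; now {38, 29, 20, 18}
insert 42 → {42, 38, 29, 20, 18}

44 → 40 → 32 → 26 → 16 → 33 → 23 → 49 → 30 → 50 → 45 → 54 → 47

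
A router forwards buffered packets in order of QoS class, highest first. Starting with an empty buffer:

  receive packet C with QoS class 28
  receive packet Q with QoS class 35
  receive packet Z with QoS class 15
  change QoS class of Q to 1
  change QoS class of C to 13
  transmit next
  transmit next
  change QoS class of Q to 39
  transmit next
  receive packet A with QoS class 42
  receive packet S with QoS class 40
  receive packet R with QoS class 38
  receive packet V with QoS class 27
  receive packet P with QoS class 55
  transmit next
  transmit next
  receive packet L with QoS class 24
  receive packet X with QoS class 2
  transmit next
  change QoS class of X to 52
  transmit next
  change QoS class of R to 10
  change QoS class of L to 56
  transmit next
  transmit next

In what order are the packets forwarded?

add C (QoS class 28) → {C:28}
add Q (QoS class 35) → {Q:35, C:28}
add Z (QoS class 15) → {Q:35, C:28, Z:15}
update Q to QoS class 1 → {C:28, Z:15, Q:1}
update C to QoS class 13 → {Z:15, C:13, Q:1}
transmit next → Z; now {C:13, Q:1}
transmit next → C; now {Q:1}
update Q to QoS class 39 → {Q:39}
transmit next → Q; now {}
add A (QoS class 42) → {A:42}
add S (QoS class 40) → {A:42, S:40}
add R (QoS class 38) → {A:42, S:40, R:38}
add V (QoS class 27) → {A:42, S:40, R:38, V:27}
add P (QoS class 55) → {P:55, A:42, S:40, R:38, V:27}
transmit next → P; now {A:42, S:40, R:38, V:27}
transmit next → A; now {S:40, R:38, V:27}
add L (QoS class 24) → {S:40, R:38, V:27, L:24}
add X (QoS class 2) → {S:40, R:38, V:27, L:24, X:2}
transmit next → S; now {R:38, V:27, L:24, X:2}
update X to QoS class 52 → {X:52, R:38, V:27, L:24}
transmit next → X; now {R:38, V:27, L:24}
update R to QoS class 10 → {V:27, L:24, R:10}
update L to QoS class 56 → {L:56, V:27, R:10}
transmit next → L; now {V:27, R:10}
transmit next → V; now {R:10}

Z → C → Q → P → A → S → X → L → V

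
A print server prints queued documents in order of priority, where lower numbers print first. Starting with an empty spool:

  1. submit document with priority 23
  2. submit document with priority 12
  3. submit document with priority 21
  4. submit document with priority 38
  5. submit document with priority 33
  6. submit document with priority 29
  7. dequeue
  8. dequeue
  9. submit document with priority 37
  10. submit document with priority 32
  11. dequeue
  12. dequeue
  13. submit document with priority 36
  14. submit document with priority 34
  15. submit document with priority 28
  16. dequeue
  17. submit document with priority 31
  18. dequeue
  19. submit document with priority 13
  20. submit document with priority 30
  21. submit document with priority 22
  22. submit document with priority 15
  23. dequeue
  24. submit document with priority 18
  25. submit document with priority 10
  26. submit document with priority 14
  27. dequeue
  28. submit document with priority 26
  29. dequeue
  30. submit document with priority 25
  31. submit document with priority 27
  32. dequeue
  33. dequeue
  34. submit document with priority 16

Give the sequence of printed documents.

12 → 21 → 23 → 29 → 28 → 31 → 13 → 10 → 14 → 15 → 18

insert 23 → {23}
insert 12 → {12, 23}
insert 21 → {12, 21, 23}
insert 38 → {12, 21, 23, 38}
insert 33 → {12, 21, 23, 33, 38}
insert 29 → {12, 21, 23, 29, 33, 38}
dequeue → 12; now {21, 23, 29, 33, 38}
dequeue → 21; now {23, 29, 33, 38}
insert 37 → {23, 29, 33, 37, 38}
insert 32 → {23, 29, 32, 33, 37, 38}
dequeue → 23; now {29, 32, 33, 37, 38}
dequeue → 29; now {32, 33, 37, 38}
insert 36 → {32, 33, 36, 37, 38}
insert 34 → {32, 33, 34, 36, 37, 38}
insert 28 → {28, 32, 33, 34, 36, 37, 38}
dequeue → 28; now {32, 33, 34, 36, 37, 38}
insert 31 → {31, 32, 33, 34, 36, 37, 38}
dequeue → 31; now {32, 33, 34, 36, 37, 38}
insert 13 → {13, 32, 33, 34, 36, 37, 38}
insert 30 → {13, 30, 32, 33, 34, 36, 37, 38}
insert 22 → {13, 22, 30, 32, 33, 34, 36, 37, 38}
insert 15 → {13, 15, 22, 30, 32, 33, 34, 36, 37, 38}
dequeue → 13; now {15, 22, 30, 32, 33, 34, 36, 37, 38}
insert 18 → {15, 18, 22, 30, 32, 33, 34, 36, 37, 38}
insert 10 → {10, 15, 18, 22, 30, 32, 33, 34, 36, 37, 38}
insert 14 → {10, 14, 15, 18, 22, 30, 32, 33, 34, 36, 37, 38}
dequeue → 10; now {14, 15, 18, 22, 30, 32, 33, 34, 36, 37, 38}
insert 26 → {14, 15, 18, 22, 26, 30, 32, 33, 34, 36, 37, 38}
dequeue → 14; now {15, 18, 22, 26, 30, 32, 33, 34, 36, 37, 38}
insert 25 → {15, 18, 22, 25, 26, 30, 32, 33, 34, 36, 37, 38}
insert 27 → {15, 18, 22, 25, 26, 27, 30, 32, 33, 34, 36, 37, 38}
dequeue → 15; now {18, 22, 25, 26, 27, 30, 32, 33, 34, 36, 37, 38}
dequeue → 18; now {22, 25, 26, 27, 30, 32, 33, 34, 36, 37, 38}
insert 16 → {16, 22, 25, 26, 27, 30, 32, 33, 34, 36, 37, 38}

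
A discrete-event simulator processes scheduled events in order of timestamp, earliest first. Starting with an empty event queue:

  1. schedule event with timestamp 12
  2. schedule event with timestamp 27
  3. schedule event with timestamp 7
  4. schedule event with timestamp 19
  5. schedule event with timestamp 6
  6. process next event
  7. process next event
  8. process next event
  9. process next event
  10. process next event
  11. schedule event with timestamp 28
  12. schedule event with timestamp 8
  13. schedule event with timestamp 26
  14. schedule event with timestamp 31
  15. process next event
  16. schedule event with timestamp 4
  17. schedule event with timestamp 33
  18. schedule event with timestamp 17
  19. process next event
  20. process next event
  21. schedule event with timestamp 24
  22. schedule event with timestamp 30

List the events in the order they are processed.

insert 12 → {12}
insert 27 → {12, 27}
insert 7 → {7, 12, 27}
insert 19 → {7, 12, 19, 27}
insert 6 → {6, 7, 12, 19, 27}
process next event → 6; now {7, 12, 19, 27}
process next event → 7; now {12, 19, 27}
process next event → 12; now {19, 27}
process next event → 19; now {27}
process next event → 27; now {}
insert 28 → {28}
insert 8 → {8, 28}
insert 26 → {8, 26, 28}
insert 31 → {8, 26, 28, 31}
process next event → 8; now {26, 28, 31}
insert 4 → {4, 26, 28, 31}
insert 33 → {4, 26, 28, 31, 33}
insert 17 → {4, 17, 26, 28, 31, 33}
process next event → 4; now {17, 26, 28, 31, 33}
process next event → 17; now {26, 28, 31, 33}
insert 24 → {24, 26, 28, 31, 33}
insert 30 → {24, 26, 28, 30, 31, 33}

[6, 7, 12, 19, 27, 8, 4, 17]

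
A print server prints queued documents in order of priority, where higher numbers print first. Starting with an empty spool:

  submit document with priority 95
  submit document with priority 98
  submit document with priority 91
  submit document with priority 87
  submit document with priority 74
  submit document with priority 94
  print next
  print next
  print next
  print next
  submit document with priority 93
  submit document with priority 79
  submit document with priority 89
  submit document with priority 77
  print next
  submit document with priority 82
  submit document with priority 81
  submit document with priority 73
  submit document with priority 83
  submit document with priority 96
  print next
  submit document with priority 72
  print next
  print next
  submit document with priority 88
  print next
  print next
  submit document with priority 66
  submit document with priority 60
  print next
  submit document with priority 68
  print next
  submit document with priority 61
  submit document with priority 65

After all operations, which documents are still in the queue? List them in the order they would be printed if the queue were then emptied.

insert 95 → {95}
insert 98 → {98, 95}
insert 91 → {98, 95, 91}
insert 87 → {98, 95, 91, 87}
insert 74 → {98, 95, 91, 87, 74}
insert 94 → {98, 95, 94, 91, 87, 74}
print next → 98; now {95, 94, 91, 87, 74}
print next → 95; now {94, 91, 87, 74}
print next → 94; now {91, 87, 74}
print next → 91; now {87, 74}
insert 93 → {93, 87, 74}
insert 79 → {93, 87, 79, 74}
insert 89 → {93, 89, 87, 79, 74}
insert 77 → {93, 89, 87, 79, 77, 74}
print next → 93; now {89, 87, 79, 77, 74}
insert 82 → {89, 87, 82, 79, 77, 74}
insert 81 → {89, 87, 82, 81, 79, 77, 74}
insert 73 → {89, 87, 82, 81, 79, 77, 74, 73}
insert 83 → {89, 87, 83, 82, 81, 79, 77, 74, 73}
insert 96 → {96, 89, 87, 83, 82, 81, 79, 77, 74, 73}
print next → 96; now {89, 87, 83, 82, 81, 79, 77, 74, 73}
insert 72 → {89, 87, 83, 82, 81, 79, 77, 74, 73, 72}
print next → 89; now {87, 83, 82, 81, 79, 77, 74, 73, 72}
print next → 87; now {83, 82, 81, 79, 77, 74, 73, 72}
insert 88 → {88, 83, 82, 81, 79, 77, 74, 73, 72}
print next → 88; now {83, 82, 81, 79, 77, 74, 73, 72}
print next → 83; now {82, 81, 79, 77, 74, 73, 72}
insert 66 → {82, 81, 79, 77, 74, 73, 72, 66}
insert 60 → {82, 81, 79, 77, 74, 73, 72, 66, 60}
print next → 82; now {81, 79, 77, 74, 73, 72, 66, 60}
insert 68 → {81, 79, 77, 74, 73, 72, 68, 66, 60}
print next → 81; now {79, 77, 74, 73, 72, 68, 66, 60}
insert 61 → {79, 77, 74, 73, 72, 68, 66, 61, 60}
insert 65 → {79, 77, 74, 73, 72, 68, 66, 65, 61, 60}

79, 77, 74, 73, 72, 68, 66, 65, 61, 60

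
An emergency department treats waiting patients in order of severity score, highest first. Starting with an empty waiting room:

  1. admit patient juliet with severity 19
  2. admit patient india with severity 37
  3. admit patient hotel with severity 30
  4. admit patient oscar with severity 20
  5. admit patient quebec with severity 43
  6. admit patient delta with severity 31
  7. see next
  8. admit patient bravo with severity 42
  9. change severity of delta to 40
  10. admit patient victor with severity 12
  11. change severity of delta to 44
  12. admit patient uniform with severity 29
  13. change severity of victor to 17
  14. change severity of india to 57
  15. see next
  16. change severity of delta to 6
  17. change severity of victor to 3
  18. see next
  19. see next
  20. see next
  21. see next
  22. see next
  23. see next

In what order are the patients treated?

add juliet (severity 19) → {juliet:19}
add india (severity 37) → {india:37, juliet:19}
add hotel (severity 30) → {india:37, hotel:30, juliet:19}
add oscar (severity 20) → {india:37, hotel:30, oscar:20, juliet:19}
add quebec (severity 43) → {quebec:43, india:37, hotel:30, oscar:20, juliet:19}
add delta (severity 31) → {quebec:43, india:37, delta:31, hotel:30, oscar:20, juliet:19}
see next → quebec; now {india:37, delta:31, hotel:30, oscar:20, juliet:19}
add bravo (severity 42) → {bravo:42, india:37, delta:31, hotel:30, oscar:20, juliet:19}
update delta to severity 40 → {bravo:42, delta:40, india:37, hotel:30, oscar:20, juliet:19}
add victor (severity 12) → {bravo:42, delta:40, india:37, hotel:30, oscar:20, juliet:19, victor:12}
update delta to severity 44 → {delta:44, bravo:42, india:37, hotel:30, oscar:20, juliet:19, victor:12}
add uniform (severity 29) → {delta:44, bravo:42, india:37, hotel:30, uniform:29, oscar:20, juliet:19, victor:12}
update victor to severity 17 → {delta:44, bravo:42, india:37, hotel:30, uniform:29, oscar:20, juliet:19, victor:17}
update india to severity 57 → {india:57, delta:44, bravo:42, hotel:30, uniform:29, oscar:20, juliet:19, victor:17}
see next → india; now {delta:44, bravo:42, hotel:30, uniform:29, oscar:20, juliet:19, victor:17}
update delta to severity 6 → {bravo:42, hotel:30, uniform:29, oscar:20, juliet:19, victor:17, delta:6}
update victor to severity 3 → {bravo:42, hotel:30, uniform:29, oscar:20, juliet:19, delta:6, victor:3}
see next → bravo; now {hotel:30, uniform:29, oscar:20, juliet:19, delta:6, victor:3}
see next → hotel; now {uniform:29, oscar:20, juliet:19, delta:6, victor:3}
see next → uniform; now {oscar:20, juliet:19, delta:6, victor:3}
see next → oscar; now {juliet:19, delta:6, victor:3}
see next → juliet; now {delta:6, victor:3}
see next → delta; now {victor:3}

quebec → india → bravo → hotel → uniform → oscar → juliet → delta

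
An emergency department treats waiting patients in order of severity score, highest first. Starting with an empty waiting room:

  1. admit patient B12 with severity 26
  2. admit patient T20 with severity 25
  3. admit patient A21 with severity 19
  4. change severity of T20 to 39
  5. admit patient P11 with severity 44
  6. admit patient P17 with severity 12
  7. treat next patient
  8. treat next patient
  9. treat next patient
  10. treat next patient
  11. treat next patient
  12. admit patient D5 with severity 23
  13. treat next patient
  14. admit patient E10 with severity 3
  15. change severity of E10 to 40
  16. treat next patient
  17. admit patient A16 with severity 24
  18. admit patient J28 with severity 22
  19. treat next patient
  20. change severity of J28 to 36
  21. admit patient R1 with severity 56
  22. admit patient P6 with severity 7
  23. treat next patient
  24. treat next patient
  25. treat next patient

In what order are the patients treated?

add B12 (severity 26) → {B12:26}
add T20 (severity 25) → {B12:26, T20:25}
add A21 (severity 19) → {B12:26, T20:25, A21:19}
update T20 to severity 39 → {T20:39, B12:26, A21:19}
add P11 (severity 44) → {P11:44, T20:39, B12:26, A21:19}
add P17 (severity 12) → {P11:44, T20:39, B12:26, A21:19, P17:12}
treat next patient → P11; now {T20:39, B12:26, A21:19, P17:12}
treat next patient → T20; now {B12:26, A21:19, P17:12}
treat next patient → B12; now {A21:19, P17:12}
treat next patient → A21; now {P17:12}
treat next patient → P17; now {}
add D5 (severity 23) → {D5:23}
treat next patient → D5; now {}
add E10 (severity 3) → {E10:3}
update E10 to severity 40 → {E10:40}
treat next patient → E10; now {}
add A16 (severity 24) → {A16:24}
add J28 (severity 22) → {A16:24, J28:22}
treat next patient → A16; now {J28:22}
update J28 to severity 36 → {J28:36}
add R1 (severity 56) → {R1:56, J28:36}
add P6 (severity 7) → {R1:56, J28:36, P6:7}
treat next patient → R1; now {J28:36, P6:7}
treat next patient → J28; now {P6:7}
treat next patient → P6; now {}

[P11, T20, B12, A21, P17, D5, E10, A16, R1, J28, P6]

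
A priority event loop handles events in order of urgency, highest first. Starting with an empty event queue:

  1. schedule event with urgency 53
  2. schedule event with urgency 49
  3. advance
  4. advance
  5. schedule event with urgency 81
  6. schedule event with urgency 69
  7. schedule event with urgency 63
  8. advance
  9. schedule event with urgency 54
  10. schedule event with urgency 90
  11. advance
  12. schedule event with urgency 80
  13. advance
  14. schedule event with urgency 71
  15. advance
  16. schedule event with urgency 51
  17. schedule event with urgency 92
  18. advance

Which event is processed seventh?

insert 53 → {53}
insert 49 → {53, 49}
advance → 53; now {49}
advance → 49; now {}
insert 81 → {81}
insert 69 → {81, 69}
insert 63 → {81, 69, 63}
advance → 81; now {69, 63}
insert 54 → {69, 63, 54}
insert 90 → {90, 69, 63, 54}
advance → 90; now {69, 63, 54}
insert 80 → {80, 69, 63, 54}
advance → 80; now {69, 63, 54}
insert 71 → {71, 69, 63, 54}
advance → 71; now {69, 63, 54}
insert 51 → {69, 63, 54, 51}
insert 92 → {92, 69, 63, 54, 51}
advance → 92; now {69, 63, 54, 51}

92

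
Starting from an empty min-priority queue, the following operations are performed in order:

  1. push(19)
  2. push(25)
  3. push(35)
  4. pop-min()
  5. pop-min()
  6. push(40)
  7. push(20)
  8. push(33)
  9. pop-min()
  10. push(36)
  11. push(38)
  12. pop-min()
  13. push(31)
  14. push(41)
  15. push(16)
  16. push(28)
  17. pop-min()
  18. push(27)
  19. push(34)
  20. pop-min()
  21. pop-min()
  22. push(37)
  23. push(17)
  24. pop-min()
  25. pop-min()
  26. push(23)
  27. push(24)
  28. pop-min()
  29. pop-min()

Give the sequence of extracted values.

[19, 25, 20, 33, 16, 27, 28, 17, 31, 23, 24]

insert 19 → {19}
insert 25 → {19, 25}
insert 35 → {19, 25, 35}
pop-min → 19; now {25, 35}
pop-min → 25; now {35}
insert 40 → {35, 40}
insert 20 → {20, 35, 40}
insert 33 → {20, 33, 35, 40}
pop-min → 20; now {33, 35, 40}
insert 36 → {33, 35, 36, 40}
insert 38 → {33, 35, 36, 38, 40}
pop-min → 33; now {35, 36, 38, 40}
insert 31 → {31, 35, 36, 38, 40}
insert 41 → {31, 35, 36, 38, 40, 41}
insert 16 → {16, 31, 35, 36, 38, 40, 41}
insert 28 → {16, 28, 31, 35, 36, 38, 40, 41}
pop-min → 16; now {28, 31, 35, 36, 38, 40, 41}
insert 27 → {27, 28, 31, 35, 36, 38, 40, 41}
insert 34 → {27, 28, 31, 34, 35, 36, 38, 40, 41}
pop-min → 27; now {28, 31, 34, 35, 36, 38, 40, 41}
pop-min → 28; now {31, 34, 35, 36, 38, 40, 41}
insert 37 → {31, 34, 35, 36, 37, 38, 40, 41}
insert 17 → {17, 31, 34, 35, 36, 37, 38, 40, 41}
pop-min → 17; now {31, 34, 35, 36, 37, 38, 40, 41}
pop-min → 31; now {34, 35, 36, 37, 38, 40, 41}
insert 23 → {23, 34, 35, 36, 37, 38, 40, 41}
insert 24 → {23, 24, 34, 35, 36, 37, 38, 40, 41}
pop-min → 23; now {24, 34, 35, 36, 37, 38, 40, 41}
pop-min → 24; now {34, 35, 36, 37, 38, 40, 41}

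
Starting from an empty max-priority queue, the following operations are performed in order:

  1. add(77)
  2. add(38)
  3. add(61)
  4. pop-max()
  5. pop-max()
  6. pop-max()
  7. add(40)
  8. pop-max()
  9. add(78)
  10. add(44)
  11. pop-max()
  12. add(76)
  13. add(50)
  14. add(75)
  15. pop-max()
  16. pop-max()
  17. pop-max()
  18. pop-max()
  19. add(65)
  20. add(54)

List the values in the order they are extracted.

insert 77 → {77}
insert 38 → {77, 38}
insert 61 → {77, 61, 38}
pop-max → 77; now {61, 38}
pop-max → 61; now {38}
pop-max → 38; now {}
insert 40 → {40}
pop-max → 40; now {}
insert 78 → {78}
insert 44 → {78, 44}
pop-max → 78; now {44}
insert 76 → {76, 44}
insert 50 → {76, 50, 44}
insert 75 → {76, 75, 50, 44}
pop-max → 76; now {75, 50, 44}
pop-max → 75; now {50, 44}
pop-max → 50; now {44}
pop-max → 44; now {}
insert 65 → {65}
insert 54 → {65, 54}

77, 61, 38, 40, 78, 76, 75, 50, 44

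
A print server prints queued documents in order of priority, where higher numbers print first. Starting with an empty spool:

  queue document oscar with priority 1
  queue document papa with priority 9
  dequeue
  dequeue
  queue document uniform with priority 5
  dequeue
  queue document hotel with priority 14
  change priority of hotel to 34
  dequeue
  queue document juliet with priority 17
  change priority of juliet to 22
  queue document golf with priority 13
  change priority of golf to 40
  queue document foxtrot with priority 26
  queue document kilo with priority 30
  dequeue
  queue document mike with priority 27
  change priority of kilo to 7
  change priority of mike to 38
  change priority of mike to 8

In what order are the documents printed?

add oscar (priority 1) → {oscar:1}
add papa (priority 9) → {papa:9, oscar:1}
dequeue → papa; now {oscar:1}
dequeue → oscar; now {}
add uniform (priority 5) → {uniform:5}
dequeue → uniform; now {}
add hotel (priority 14) → {hotel:14}
update hotel to priority 34 → {hotel:34}
dequeue → hotel; now {}
add juliet (priority 17) → {juliet:17}
update juliet to priority 22 → {juliet:22}
add golf (priority 13) → {juliet:22, golf:13}
update golf to priority 40 → {golf:40, juliet:22}
add foxtrot (priority 26) → {golf:40, foxtrot:26, juliet:22}
add kilo (priority 30) → {golf:40, kilo:30, foxtrot:26, juliet:22}
dequeue → golf; now {kilo:30, foxtrot:26, juliet:22}
add mike (priority 27) → {kilo:30, mike:27, foxtrot:26, juliet:22}
update kilo to priority 7 → {mike:27, foxtrot:26, juliet:22, kilo:7}
update mike to priority 38 → {mike:38, foxtrot:26, juliet:22, kilo:7}
update mike to priority 8 → {foxtrot:26, juliet:22, mike:8, kilo:7}

papa → oscar → uniform → hotel → golf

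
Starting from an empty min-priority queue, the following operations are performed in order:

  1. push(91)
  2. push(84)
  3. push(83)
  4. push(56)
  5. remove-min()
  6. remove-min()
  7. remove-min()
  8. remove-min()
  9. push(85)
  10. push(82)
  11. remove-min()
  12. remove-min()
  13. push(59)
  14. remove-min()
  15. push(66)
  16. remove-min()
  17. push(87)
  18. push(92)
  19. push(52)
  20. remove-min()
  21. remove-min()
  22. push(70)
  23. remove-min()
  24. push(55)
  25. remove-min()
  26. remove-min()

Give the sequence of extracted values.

insert 91 → {91}
insert 84 → {84, 91}
insert 83 → {83, 84, 91}
insert 56 → {56, 83, 84, 91}
remove-min → 56; now {83, 84, 91}
remove-min → 83; now {84, 91}
remove-min → 84; now {91}
remove-min → 91; now {}
insert 85 → {85}
insert 82 → {82, 85}
remove-min → 82; now {85}
remove-min → 85; now {}
insert 59 → {59}
remove-min → 59; now {}
insert 66 → {66}
remove-min → 66; now {}
insert 87 → {87}
insert 92 → {87, 92}
insert 52 → {52, 87, 92}
remove-min → 52; now {87, 92}
remove-min → 87; now {92}
insert 70 → {70, 92}
remove-min → 70; now {92}
insert 55 → {55, 92}
remove-min → 55; now {92}
remove-min → 92; now {}

[56, 83, 84, 91, 82, 85, 59, 66, 52, 87, 70, 55, 92]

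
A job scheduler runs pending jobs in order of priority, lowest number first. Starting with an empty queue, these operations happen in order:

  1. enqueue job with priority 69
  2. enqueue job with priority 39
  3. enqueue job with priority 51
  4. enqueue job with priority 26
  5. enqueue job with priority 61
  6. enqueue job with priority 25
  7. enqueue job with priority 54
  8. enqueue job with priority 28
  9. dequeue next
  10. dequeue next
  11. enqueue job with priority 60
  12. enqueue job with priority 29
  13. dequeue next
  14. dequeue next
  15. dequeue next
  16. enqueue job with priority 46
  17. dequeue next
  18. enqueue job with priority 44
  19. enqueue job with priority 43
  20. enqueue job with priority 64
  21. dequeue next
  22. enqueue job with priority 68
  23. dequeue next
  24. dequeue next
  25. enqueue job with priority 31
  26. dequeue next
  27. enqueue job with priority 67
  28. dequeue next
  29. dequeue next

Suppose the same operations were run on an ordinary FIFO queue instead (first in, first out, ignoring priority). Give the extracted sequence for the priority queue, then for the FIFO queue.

priority queue: 25, 26, 28, 29, 39, 46, 43, 44, 51, 31, 54, 60; FIFO queue: 69, 39, 51, 26, 61, 25, 54, 28, 60, 29, 46, 44

insert 69 → {69}
insert 39 → {39, 69}
insert 51 → {39, 51, 69}
insert 26 → {26, 39, 51, 69}
insert 61 → {26, 39, 51, 61, 69}
insert 25 → {25, 26, 39, 51, 61, 69}
insert 54 → {25, 26, 39, 51, 54, 61, 69}
insert 28 → {25, 26, 28, 39, 51, 54, 61, 69}
dequeue next → 25; now {26, 28, 39, 51, 54, 61, 69}
dequeue next → 26; now {28, 39, 51, 54, 61, 69}
insert 60 → {28, 39, 51, 54, 60, 61, 69}
insert 29 → {28, 29, 39, 51, 54, 60, 61, 69}
dequeue next → 28; now {29, 39, 51, 54, 60, 61, 69}
dequeue next → 29; now {39, 51, 54, 60, 61, 69}
dequeue next → 39; now {51, 54, 60, 61, 69}
insert 46 → {46, 51, 54, 60, 61, 69}
dequeue next → 46; now {51, 54, 60, 61, 69}
insert 44 → {44, 51, 54, 60, 61, 69}
insert 43 → {43, 44, 51, 54, 60, 61, 69}
insert 64 → {43, 44, 51, 54, 60, 61, 64, 69}
dequeue next → 43; now {44, 51, 54, 60, 61, 64, 69}
insert 68 → {44, 51, 54, 60, 61, 64, 68, 69}
dequeue next → 44; now {51, 54, 60, 61, 64, 68, 69}
dequeue next → 51; now {54, 60, 61, 64, 68, 69}
insert 31 → {31, 54, 60, 61, 64, 68, 69}
dequeue next → 31; now {54, 60, 61, 64, 68, 69}
insert 67 → {54, 60, 61, 64, 67, 68, 69}
dequeue next → 54; now {60, 61, 64, 67, 68, 69}
dequeue next → 60; now {61, 64, 67, 68, 69}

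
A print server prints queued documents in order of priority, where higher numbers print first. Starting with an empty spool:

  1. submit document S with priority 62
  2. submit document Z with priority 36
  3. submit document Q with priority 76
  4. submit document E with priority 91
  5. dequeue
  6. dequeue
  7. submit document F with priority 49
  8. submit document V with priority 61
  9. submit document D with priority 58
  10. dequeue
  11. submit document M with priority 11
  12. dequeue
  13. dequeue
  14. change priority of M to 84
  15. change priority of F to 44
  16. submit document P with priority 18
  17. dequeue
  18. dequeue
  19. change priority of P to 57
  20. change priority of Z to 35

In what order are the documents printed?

add S (priority 62) → {S:62}
add Z (priority 36) → {S:62, Z:36}
add Q (priority 76) → {Q:76, S:62, Z:36}
add E (priority 91) → {E:91, Q:76, S:62, Z:36}
dequeue → E; now {Q:76, S:62, Z:36}
dequeue → Q; now {S:62, Z:36}
add F (priority 49) → {S:62, F:49, Z:36}
add V (priority 61) → {S:62, V:61, F:49, Z:36}
add D (priority 58) → {S:62, V:61, D:58, F:49, Z:36}
dequeue → S; now {V:61, D:58, F:49, Z:36}
add M (priority 11) → {V:61, D:58, F:49, Z:36, M:11}
dequeue → V; now {D:58, F:49, Z:36, M:11}
dequeue → D; now {F:49, Z:36, M:11}
update M to priority 84 → {M:84, F:49, Z:36}
update F to priority 44 → {M:84, F:44, Z:36}
add P (priority 18) → {M:84, F:44, Z:36, P:18}
dequeue → M; now {F:44, Z:36, P:18}
dequeue → F; now {Z:36, P:18}
update P to priority 57 → {P:57, Z:36}
update Z to priority 35 → {P:57, Z:35}

[E, Q, S, V, D, M, F]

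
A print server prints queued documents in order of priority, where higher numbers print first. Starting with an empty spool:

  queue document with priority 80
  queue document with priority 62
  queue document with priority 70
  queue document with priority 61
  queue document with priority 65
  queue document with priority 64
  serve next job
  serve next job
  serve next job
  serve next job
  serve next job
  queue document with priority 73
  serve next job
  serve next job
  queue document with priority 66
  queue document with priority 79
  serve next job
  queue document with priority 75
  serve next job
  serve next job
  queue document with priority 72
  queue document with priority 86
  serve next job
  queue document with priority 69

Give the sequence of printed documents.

insert 80 → {80}
insert 62 → {80, 62}
insert 70 → {80, 70, 62}
insert 61 → {80, 70, 62, 61}
insert 65 → {80, 70, 65, 62, 61}
insert 64 → {80, 70, 65, 64, 62, 61}
serve next job → 80; now {70, 65, 64, 62, 61}
serve next job → 70; now {65, 64, 62, 61}
serve next job → 65; now {64, 62, 61}
serve next job → 64; now {62, 61}
serve next job → 62; now {61}
insert 73 → {73, 61}
serve next job → 73; now {61}
serve next job → 61; now {}
insert 66 → {66}
insert 79 → {79, 66}
serve next job → 79; now {66}
insert 75 → {75, 66}
serve next job → 75; now {66}
serve next job → 66; now {}
insert 72 → {72}
insert 86 → {86, 72}
serve next job → 86; now {72}
insert 69 → {72, 69}

[80, 70, 65, 64, 62, 73, 61, 79, 75, 66, 86]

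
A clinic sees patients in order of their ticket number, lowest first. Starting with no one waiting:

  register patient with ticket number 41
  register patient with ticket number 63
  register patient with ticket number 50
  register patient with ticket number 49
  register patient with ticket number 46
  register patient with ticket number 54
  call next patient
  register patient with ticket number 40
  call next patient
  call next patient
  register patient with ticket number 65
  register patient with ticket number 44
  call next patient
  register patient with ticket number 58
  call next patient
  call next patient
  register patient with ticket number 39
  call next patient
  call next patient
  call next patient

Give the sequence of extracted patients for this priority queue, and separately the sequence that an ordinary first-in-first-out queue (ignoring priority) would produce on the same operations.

insert 41 → {41}
insert 63 → {41, 63}
insert 50 → {41, 50, 63}
insert 49 → {41, 49, 50, 63}
insert 46 → {41, 46, 49, 50, 63}
insert 54 → {41, 46, 49, 50, 54, 63}
call next patient → 41; now {46, 49, 50, 54, 63}
insert 40 → {40, 46, 49, 50, 54, 63}
call next patient → 40; now {46, 49, 50, 54, 63}
call next patient → 46; now {49, 50, 54, 63}
insert 65 → {49, 50, 54, 63, 65}
insert 44 → {44, 49, 50, 54, 63, 65}
call next patient → 44; now {49, 50, 54, 63, 65}
insert 58 → {49, 50, 54, 58, 63, 65}
call next patient → 49; now {50, 54, 58, 63, 65}
call next patient → 50; now {54, 58, 63, 65}
insert 39 → {39, 54, 58, 63, 65}
call next patient → 39; now {54, 58, 63, 65}
call next patient → 54; now {58, 63, 65}
call next patient → 58; now {63, 65}

priority queue: 41 → 40 → 46 → 44 → 49 → 50 → 39 → 54 → 58; FIFO queue: [41, 63, 50, 49, 46, 54, 40, 65, 44]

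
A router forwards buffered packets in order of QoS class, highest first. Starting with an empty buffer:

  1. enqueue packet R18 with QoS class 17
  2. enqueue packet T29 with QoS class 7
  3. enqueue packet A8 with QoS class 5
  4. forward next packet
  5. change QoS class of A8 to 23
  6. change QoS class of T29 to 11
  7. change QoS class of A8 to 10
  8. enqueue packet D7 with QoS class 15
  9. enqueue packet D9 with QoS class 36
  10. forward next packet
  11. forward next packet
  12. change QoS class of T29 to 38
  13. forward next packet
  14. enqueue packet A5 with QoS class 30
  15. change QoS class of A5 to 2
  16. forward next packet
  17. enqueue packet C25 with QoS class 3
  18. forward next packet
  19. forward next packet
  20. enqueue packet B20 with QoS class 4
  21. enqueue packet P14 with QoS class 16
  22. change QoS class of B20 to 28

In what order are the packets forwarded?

add R18 (QoS class 17) → {R18:17}
add T29 (QoS class 7) → {R18:17, T29:7}
add A8 (QoS class 5) → {R18:17, T29:7, A8:5}
forward next packet → R18; now {T29:7, A8:5}
update A8 to QoS class 23 → {A8:23, T29:7}
update T29 to QoS class 11 → {A8:23, T29:11}
update A8 to QoS class 10 → {T29:11, A8:10}
add D7 (QoS class 15) → {D7:15, T29:11, A8:10}
add D9 (QoS class 36) → {D9:36, D7:15, T29:11, A8:10}
forward next packet → D9; now {D7:15, T29:11, A8:10}
forward next packet → D7; now {T29:11, A8:10}
update T29 to QoS class 38 → {T29:38, A8:10}
forward next packet → T29; now {A8:10}
add A5 (QoS class 30) → {A5:30, A8:10}
update A5 to QoS class 2 → {A8:10, A5:2}
forward next packet → A8; now {A5:2}
add C25 (QoS class 3) → {C25:3, A5:2}
forward next packet → C25; now {A5:2}
forward next packet → A5; now {}
add B20 (QoS class 4) → {B20:4}
add P14 (QoS class 16) → {P14:16, B20:4}
update B20 to QoS class 28 → {B20:28, P14:16}

R18, D9, D7, T29, A8, C25, A5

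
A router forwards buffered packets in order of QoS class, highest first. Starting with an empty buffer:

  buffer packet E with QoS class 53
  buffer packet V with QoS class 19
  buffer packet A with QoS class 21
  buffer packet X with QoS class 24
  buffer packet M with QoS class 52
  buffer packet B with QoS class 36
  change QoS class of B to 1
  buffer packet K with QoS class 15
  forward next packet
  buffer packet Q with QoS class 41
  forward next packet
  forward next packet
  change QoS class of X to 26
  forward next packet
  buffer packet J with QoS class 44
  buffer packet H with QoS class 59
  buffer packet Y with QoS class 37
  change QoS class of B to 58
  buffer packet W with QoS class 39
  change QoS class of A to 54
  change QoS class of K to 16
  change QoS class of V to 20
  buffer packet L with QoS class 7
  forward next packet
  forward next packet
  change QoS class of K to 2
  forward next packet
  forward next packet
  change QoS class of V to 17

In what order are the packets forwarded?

add E (QoS class 53) → {E:53}
add V (QoS class 19) → {E:53, V:19}
add A (QoS class 21) → {E:53, A:21, V:19}
add X (QoS class 24) → {E:53, X:24, A:21, V:19}
add M (QoS class 52) → {E:53, M:52, X:24, A:21, V:19}
add B (QoS class 36) → {E:53, M:52, B:36, X:24, A:21, V:19}
update B to QoS class 1 → {E:53, M:52, X:24, A:21, V:19, B:1}
add K (QoS class 15) → {E:53, M:52, X:24, A:21, V:19, K:15, B:1}
forward next packet → E; now {M:52, X:24, A:21, V:19, K:15, B:1}
add Q (QoS class 41) → {M:52, Q:41, X:24, A:21, V:19, K:15, B:1}
forward next packet → M; now {Q:41, X:24, A:21, V:19, K:15, B:1}
forward next packet → Q; now {X:24, A:21, V:19, K:15, B:1}
update X to QoS class 26 → {X:26, A:21, V:19, K:15, B:1}
forward next packet → X; now {A:21, V:19, K:15, B:1}
add J (QoS class 44) → {J:44, A:21, V:19, K:15, B:1}
add H (QoS class 59) → {H:59, J:44, A:21, V:19, K:15, B:1}
add Y (QoS class 37) → {H:59, J:44, Y:37, A:21, V:19, K:15, B:1}
update B to QoS class 58 → {H:59, B:58, J:44, Y:37, A:21, V:19, K:15}
add W (QoS class 39) → {H:59, B:58, J:44, W:39, Y:37, A:21, V:19, K:15}
update A to QoS class 54 → {H:59, B:58, A:54, J:44, W:39, Y:37, V:19, K:15}
update K to QoS class 16 → {H:59, B:58, A:54, J:44, W:39, Y:37, V:19, K:16}
update V to QoS class 20 → {H:59, B:58, A:54, J:44, W:39, Y:37, V:20, K:16}
add L (QoS class 7) → {H:59, B:58, A:54, J:44, W:39, Y:37, V:20, K:16, L:7}
forward next packet → H; now {B:58, A:54, J:44, W:39, Y:37, V:20, K:16, L:7}
forward next packet → B; now {A:54, J:44, W:39, Y:37, V:20, K:16, L:7}
update K to QoS class 2 → {A:54, J:44, W:39, Y:37, V:20, L:7, K:2}
forward next packet → A; now {J:44, W:39, Y:37, V:20, L:7, K:2}
forward next packet → J; now {W:39, Y:37, V:20, L:7, K:2}
update V to QoS class 17 → {W:39, Y:37, V:17, L:7, K:2}

[E, M, Q, X, H, B, A, J]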